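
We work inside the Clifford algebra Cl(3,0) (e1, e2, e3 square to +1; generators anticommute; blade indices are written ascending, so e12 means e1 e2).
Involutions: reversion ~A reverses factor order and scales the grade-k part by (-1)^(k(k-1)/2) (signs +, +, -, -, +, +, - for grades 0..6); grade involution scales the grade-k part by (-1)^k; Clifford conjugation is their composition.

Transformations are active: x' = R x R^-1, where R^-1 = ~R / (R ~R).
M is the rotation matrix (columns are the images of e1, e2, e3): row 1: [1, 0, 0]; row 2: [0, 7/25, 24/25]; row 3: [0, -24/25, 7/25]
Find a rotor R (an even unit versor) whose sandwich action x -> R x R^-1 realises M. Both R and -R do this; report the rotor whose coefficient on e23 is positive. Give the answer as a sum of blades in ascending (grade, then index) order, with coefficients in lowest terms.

Method: write R = a + b12*e12 + b13*e13 + b23*e23 with a^2 + b12^2 + b13^2 + b23^2 = 1 (so R^-1 = ~R). Expanding the columns R e_j ~R gives tr M = 4a^2 - 1 and, from the antisymmetric part, M21 - M12 = -4a*b12, M13 - M31 = 4a*b13, M32 - M23 = -4a*b23.
Here tr M = 39/25, so a^2 = (1 + tr M)/4 = 16/25 and a = ±4/5. Taking a = 4/5: M21 - M12 = 0, M13 - M31 = 0, M32 - M23 = -48/25, giving b12 = 0, b13 = 0, b23 = 3/5, i.e. R = 4/5 + 3/5*e23.
Its e23 coefficient is already positive.
Answer: 4/5 + 3/5*e23. Sheet selection: the two-to-one cover makes ±R indistinguishable at the matrix level (trace 39/25), so uniqueness comes from the required sign on e23.


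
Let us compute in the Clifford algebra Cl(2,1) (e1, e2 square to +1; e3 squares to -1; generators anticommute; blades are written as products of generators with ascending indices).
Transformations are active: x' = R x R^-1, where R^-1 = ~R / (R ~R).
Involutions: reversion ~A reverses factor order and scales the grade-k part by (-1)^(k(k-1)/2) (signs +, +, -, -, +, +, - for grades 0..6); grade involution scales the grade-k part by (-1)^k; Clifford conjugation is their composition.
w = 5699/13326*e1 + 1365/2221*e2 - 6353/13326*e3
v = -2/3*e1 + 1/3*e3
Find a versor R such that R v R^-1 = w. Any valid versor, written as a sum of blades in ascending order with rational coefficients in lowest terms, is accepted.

Key observation: q(v) = q(w) = 1/3 (sandwiches preserve the norm), so R = v + w = -3185/13326*e1 + 1365/2221*e2 - 637/4442*e3 works whenever it is invertible — the component of v along it is kept and (v - w)/2 reverses, sending v to w.
Answer: -3185/13326*e1 + 1365/2221*e2 - 637/4442*e3


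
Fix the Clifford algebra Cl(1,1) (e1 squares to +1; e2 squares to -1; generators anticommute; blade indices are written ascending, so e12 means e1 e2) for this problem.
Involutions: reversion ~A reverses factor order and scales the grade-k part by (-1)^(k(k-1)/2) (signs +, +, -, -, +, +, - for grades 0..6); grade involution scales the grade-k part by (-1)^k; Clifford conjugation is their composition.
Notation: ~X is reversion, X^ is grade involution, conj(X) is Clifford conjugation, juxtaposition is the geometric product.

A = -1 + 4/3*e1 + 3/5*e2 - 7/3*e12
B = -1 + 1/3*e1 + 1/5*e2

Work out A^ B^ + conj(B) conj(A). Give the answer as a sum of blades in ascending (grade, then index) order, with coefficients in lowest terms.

first term: 298/225 + 6/5*e1 + 1/45*e2 + 12/5*e12
second term: 298/225 + 6/5*e1 + 1/45*e2 - 12/5*e12
Answer: 596/225 + 12/5*e1 + 2/45*e2


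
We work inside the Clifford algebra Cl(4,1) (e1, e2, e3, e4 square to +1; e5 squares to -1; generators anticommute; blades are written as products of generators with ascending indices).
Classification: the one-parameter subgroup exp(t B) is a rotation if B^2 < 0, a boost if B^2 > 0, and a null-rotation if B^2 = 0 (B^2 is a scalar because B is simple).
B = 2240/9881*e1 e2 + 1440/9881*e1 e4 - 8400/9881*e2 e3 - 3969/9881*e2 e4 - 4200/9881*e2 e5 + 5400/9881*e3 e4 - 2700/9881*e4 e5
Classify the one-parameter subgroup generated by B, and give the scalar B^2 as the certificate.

B^2 term by term: the squares give (2240/9881)^2*(e1 e2)^2 + (1440/9881)^2*(e1 e4)^2 + (-8400/9881)^2*(e2 e3)^2 + (-3969/9881)^2*(e2 e4)^2 + (-4200/9881)^2*(e2 e5)^2 + (5400/9881)^2*(e3 e4)^2 + (-2700/9881)^2*(e4 e5)^2 = 5017600/97634161*(-1) + 2073600/97634161*(-1) + 70560000/97634161*(-1) + 15752961/97634161*(-1) + 17640000/97634161*(+1) + 29160000/97634161*(-1) + 7290000/97634161*(+1) = -1 (each basis 2-blade squares to minus the product of its generators' squares); cross terms between blades sharing an index anticommute and cancel; the commuting (index-disjoint) pairs give grade-4 terms 2*c*c'*(blade product), which cancel blade by blade — e1 e2 e3 e4: 24192000/97634161 - 24192000/97634161 = 0; e1 e2 e4 e5: -12096000/97634161 + 12096000/97634161 = 0; e2 e3 e4 e5: 45360000/97634161 - 45360000/97634161 = 0 — confirming B is simple. So B^2 = -1.
Answer: rotation, certificate B^2 = -1. B^2 = -1 is basis-independent, so its sign is the whole story.


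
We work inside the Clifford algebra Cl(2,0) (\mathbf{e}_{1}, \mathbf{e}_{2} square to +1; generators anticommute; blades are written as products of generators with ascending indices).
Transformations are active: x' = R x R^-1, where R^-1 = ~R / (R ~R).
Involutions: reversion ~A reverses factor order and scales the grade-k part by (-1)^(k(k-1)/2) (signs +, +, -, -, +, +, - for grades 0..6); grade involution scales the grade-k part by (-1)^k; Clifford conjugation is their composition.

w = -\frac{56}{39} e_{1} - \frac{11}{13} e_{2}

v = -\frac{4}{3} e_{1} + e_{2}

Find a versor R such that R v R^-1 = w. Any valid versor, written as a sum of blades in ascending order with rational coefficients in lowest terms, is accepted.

Here q(v) = q(w) = \frac{25}{9}; the classical choice R = v + w = -\frac{36}{13} e_{1} + \frac{2}{13} e_{2} then realises v -> w under the sandwich.
Answer: -\frac{36}{13} e_{1} + \frac{2}{13} e_{2}


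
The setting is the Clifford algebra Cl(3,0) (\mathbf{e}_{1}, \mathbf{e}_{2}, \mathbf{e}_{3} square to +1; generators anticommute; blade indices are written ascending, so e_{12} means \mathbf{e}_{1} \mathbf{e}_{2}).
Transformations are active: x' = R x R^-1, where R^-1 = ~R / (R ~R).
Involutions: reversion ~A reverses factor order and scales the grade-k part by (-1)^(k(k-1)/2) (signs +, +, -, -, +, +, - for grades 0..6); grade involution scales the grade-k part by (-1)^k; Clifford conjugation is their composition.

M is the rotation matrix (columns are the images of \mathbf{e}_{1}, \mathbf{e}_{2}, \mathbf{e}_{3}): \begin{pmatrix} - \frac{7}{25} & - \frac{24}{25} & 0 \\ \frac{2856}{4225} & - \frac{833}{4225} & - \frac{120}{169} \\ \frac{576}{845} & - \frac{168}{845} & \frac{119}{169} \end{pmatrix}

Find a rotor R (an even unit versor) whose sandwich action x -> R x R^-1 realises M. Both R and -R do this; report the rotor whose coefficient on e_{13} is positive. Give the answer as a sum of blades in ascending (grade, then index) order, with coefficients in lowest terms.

Method: write R = a + b12*e_{12} + b13*e_{13} + b23*e_{23} with a^2 + b12^2 + b13^2 + b23^2 = 1 (so R^-1 = ~R). Expanding the columns R e_j ~R gives tr M = 4a^2 - 1 and, from the antisymmetric part, M21 - M12 = -4a*b12, M13 - M31 = 4a*b13, M32 - M23 = -4a*b23.
Here tr M = \frac{959}{4225}, so a^2 = (1 + tr M)/4 = \frac{1296}{4225} and a = ±\frac{36}{65}. Taking a = \frac{36}{65}: M21 - M12 = \frac{6912}{4225}, M13 - M31 = -\frac{576}{845}, M32 - M23 = \frac{432}{845}, giving b12 = -\frac{48}{65}, b13 = -\frac{4}{13}, b23 = -\frac{3}{13}, i.e. R = \frac{36}{65} - \frac{48}{65} e_{12} - \frac{4}{13} e_{13} - \frac{3}{13} e_{23}.
Its e_{13} coefficient is negative, so report the other preimage -R.
Answer: -\frac{36}{65} + \frac{48}{65} e_{12} + \frac{4}{13} e_{13} + \frac{3}{13} e_{23}. Note: both R and -R realise this M (trace \frac{959}{4225}); the covering map identifies them, and the e_{13}-coefficient sign is the tie-breaker.


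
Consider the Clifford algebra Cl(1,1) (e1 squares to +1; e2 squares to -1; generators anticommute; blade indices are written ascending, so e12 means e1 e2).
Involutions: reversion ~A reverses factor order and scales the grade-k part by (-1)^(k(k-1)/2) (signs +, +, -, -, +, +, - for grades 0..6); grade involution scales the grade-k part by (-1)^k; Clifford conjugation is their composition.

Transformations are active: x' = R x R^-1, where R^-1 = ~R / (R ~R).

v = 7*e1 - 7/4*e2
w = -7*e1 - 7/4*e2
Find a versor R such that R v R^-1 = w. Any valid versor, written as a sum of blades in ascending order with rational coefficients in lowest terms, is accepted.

The midline construction: v and w both square to 735/16, so reflecting in their sum -7/2*e2 exchanges them.
Answer: -7/2*e2


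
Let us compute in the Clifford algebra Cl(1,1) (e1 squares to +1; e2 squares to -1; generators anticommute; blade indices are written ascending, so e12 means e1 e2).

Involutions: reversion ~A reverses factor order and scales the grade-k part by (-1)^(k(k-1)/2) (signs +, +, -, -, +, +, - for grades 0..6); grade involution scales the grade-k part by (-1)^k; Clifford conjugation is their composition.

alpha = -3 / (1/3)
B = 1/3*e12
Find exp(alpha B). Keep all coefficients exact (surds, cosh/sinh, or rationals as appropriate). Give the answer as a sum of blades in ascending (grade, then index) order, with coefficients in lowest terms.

B^2 = (1/3)^2*(e12)^2 = 1/9*(+1) = 1/9 (a basis 2-blade squares to minus the product of its generators' squares).
B^2 = 1/9 — hyperbolic case — the even/odd split gives cosh and sinh: l = 1/3, alpha*l = -3, so exp(alpha B) = cosh(-3) + (sinh(-3)/(1/3))*B = cosh(3) + (-3*sinh(3))*B.
Answer: cosh(3) - sinh(3)*e12


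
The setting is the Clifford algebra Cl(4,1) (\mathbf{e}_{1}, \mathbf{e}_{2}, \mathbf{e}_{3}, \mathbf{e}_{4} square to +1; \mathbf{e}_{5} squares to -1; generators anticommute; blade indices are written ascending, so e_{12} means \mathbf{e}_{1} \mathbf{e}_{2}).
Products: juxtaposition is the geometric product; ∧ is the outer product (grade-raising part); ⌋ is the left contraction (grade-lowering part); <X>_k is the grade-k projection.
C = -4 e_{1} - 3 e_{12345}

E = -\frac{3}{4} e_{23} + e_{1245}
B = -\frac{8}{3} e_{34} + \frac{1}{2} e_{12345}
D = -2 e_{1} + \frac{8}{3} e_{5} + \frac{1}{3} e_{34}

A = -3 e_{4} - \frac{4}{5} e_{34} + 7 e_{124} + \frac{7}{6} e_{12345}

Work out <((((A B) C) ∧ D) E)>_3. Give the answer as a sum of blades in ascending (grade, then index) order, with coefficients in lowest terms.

step 1: -\frac{163}{60} - 8 e_{3} + \frac{7}{2} e_{35} + \frac{56}{3} e_{123} + \frac{158}{45} e_{125} + \frac{3}{2} e_{1235}
step 2: \frac{163}{15} e_{1} - \frac{9}{2} e_{4} - 32 e_{13} - \frac{224}{3} e_{23} - \frac{632}{45} e_{25} - \frac{158}{15} e_{34} + 56 e_{45} + \frac{21}{2} e_{124} - 14 e_{135} + 6 e_{235} + 24 e_{1245} + \frac{163}{20} e_{12345}
step 3: -9 e_{14} + \frac{1304}{45} e_{15} - 12 e_{45} + \frac{448}{3} e_{123} + \frac{1264}{45} e_{125} + \frac{1111}{45} e_{134} - \frac{256}{3} e_{135} - 112 e_{145} - \frac{1792}{9} e_{235} - \frac{1264}{45} e_{345} + 12 e_{1235} + 28 e_{1245} - \frac{632}{135} e_{2345}
step 4: -28 + 112 e_{1} - 112 e_{2} - \frac{1264}{45} e_{4} - \frac{448}{3} e_{5} - 12 e_{12} + \frac{632}{135} e_{13} + 9 e_{15} + \frac{1304}{45} e_{24} - 9 e_{25} - 12 e_{34} - \frac{158}{45} e_{45} - \frac{1264}{45} e_{123} + \frac{1111}{60} e_{124} - 64 e_{125} + \frac{1792}{9} e_{134} - \frac{316}{15} e_{135} - \frac{256}{3} e_{234} + \frac{1111}{45} e_{235} - \frac{316}{15} e_{245} - \frac{448}{3} e_{345} + \frac{27}{4} e_{1234} - \frac{326}{15} e_{1235} - 21 e_{1345} + 9 e_{2345} + 84 e_{12345}
step 5: -\frac{1264}{45} e_{123} + \frac{1111}{60} e_{124} - 64 e_{125} + \frac{1792}{9} e_{134} - \frac{316}{15} e_{135} - \frac{256}{3} e_{234} + \frac{1111}{45} e_{235} - \frac{316}{15} e_{245} - \frac{448}{3} e_{345}
Answer: -\frac{1264}{45} e_{123} + \frac{1111}{60} e_{124} - 64 e_{125} + \frac{1792}{9} e_{134} - \frac{316}{15} e_{135} - \frac{256}{3} e_{234} + \frac{1111}{45} e_{235} - \frac{316}{15} e_{245} - \frac{448}{3} e_{345}


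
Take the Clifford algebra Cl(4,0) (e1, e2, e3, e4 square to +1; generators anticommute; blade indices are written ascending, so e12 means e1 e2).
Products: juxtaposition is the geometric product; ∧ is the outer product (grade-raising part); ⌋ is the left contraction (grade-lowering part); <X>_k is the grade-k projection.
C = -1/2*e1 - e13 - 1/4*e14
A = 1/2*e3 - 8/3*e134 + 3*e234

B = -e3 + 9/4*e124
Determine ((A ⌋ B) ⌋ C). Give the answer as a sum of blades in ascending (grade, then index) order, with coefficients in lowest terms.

step 1: -1/2
step 2: 1/4*e1 + 1/2*e13 + 1/8*e14
Answer: 1/4*e1 + 1/2*e13 + 1/8*e14


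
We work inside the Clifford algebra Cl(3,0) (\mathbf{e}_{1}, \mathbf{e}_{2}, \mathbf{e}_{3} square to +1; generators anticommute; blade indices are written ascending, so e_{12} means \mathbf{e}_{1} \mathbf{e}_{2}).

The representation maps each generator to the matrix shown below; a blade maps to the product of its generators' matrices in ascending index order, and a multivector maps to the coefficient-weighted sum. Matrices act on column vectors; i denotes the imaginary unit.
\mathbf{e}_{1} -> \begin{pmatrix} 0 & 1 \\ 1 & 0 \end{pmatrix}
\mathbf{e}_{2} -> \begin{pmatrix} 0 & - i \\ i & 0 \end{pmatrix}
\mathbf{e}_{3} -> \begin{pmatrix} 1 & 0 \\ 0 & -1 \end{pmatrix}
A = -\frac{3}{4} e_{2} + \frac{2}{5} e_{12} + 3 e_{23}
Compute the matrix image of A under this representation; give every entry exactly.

Bivector images (products of the table entries): rho(e_{12}) = rho(\mathbf{e}_{1})rho(\mathbf{e}_{2}) = \begin{pmatrix} i & 0 \\ 0 & - i \end{pmatrix}; rho(e_{23}) = rho(\mathbf{e}_{2})rho(\mathbf{e}_{3}) = \begin{pmatrix} 0 & i \\ i & 0 \end{pmatrix}.
M = (-\frac{3}{4})*rho(e_{2}) + (\frac{2}{5})*rho(e_{12}) + (3)*rho(e_{23}), summed entrywise:
Answer: \begin{pmatrix} \frac{2 i}{5} & \frac{15 i}{4} \\ \frac{9 i}{4} & - \frac{2 i}{5} \end{pmatrix}


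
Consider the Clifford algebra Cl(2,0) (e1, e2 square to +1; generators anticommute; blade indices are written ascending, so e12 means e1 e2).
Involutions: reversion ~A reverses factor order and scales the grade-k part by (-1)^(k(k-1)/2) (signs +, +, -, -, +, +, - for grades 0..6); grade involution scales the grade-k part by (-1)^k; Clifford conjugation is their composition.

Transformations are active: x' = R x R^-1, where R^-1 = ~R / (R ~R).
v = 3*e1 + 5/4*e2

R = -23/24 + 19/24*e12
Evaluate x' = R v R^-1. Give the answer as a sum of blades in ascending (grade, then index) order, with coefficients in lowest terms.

~R = -23/24 - 19/24*e12, and R ~R = 445/288, so R^-1 = ~R / (445/288).
R v = -181/96*e1 - 343/96*e2
Answer: -1177/1780*e1 + 1416/445*e2


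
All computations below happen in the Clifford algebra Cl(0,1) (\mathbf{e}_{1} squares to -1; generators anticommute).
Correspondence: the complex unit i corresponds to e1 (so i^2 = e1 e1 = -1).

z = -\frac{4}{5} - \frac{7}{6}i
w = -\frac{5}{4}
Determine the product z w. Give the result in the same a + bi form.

In blades: z = -\frac{4}{5} - \frac{7}{6} e_{1}, w = -\frac{5}{4}.
Distribute z over w term by term (generator squares from the signature, products reordered to ascending indices): (-\frac{4}{5})*w = 1; (-\frac{7}{6} e_{1})*w = \frac{35}{24} e_{1}.
Sum: 1 + \frac{35}{24} e_{1}; translating back through the correspondence:
Answer: 1 + \frac{35}{24}i


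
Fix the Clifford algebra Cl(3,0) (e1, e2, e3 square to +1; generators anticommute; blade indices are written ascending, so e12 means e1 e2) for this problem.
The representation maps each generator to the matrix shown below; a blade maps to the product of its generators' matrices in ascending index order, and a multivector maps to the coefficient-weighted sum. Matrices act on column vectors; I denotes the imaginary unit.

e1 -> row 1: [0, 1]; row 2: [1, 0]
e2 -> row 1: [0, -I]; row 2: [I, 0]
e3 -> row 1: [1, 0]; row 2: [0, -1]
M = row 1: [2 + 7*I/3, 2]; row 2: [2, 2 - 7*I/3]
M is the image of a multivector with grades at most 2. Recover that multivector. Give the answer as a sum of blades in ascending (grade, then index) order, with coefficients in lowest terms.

Method: 1, rho(e1), rho(e2), rho(e3) form a trace-orthogonal basis of the 2x2 complex matrices (tr(X Y) = 2 if X = Y, else 0), so M = m0*1 + m1*rho(e1) + m2*rho(e2) + m3*rho(e3) with m0 = tr(M)/2 = 2, m1 = tr(M rho(e1))/2 = 2, m2 = tr(M rho(e2))/2 = 0, m3 = tr(M rho(e3))/2 = 7*I/3.
Multiplying table entries, the bivector images are rho(e12) = I*rho(e3), rho(e13) = -I*rho(e2), rho(e23) = I*rho(e1); with real blade coefficients the real parts of m0..m3 are the coefficients of 1, e1, e2, e3 and the imaginary parts give the bivectors (e23: Im m1, e13: -Im m2, e12: Im m3).
Answer: 2 + 2*e1 + 7/3*e12


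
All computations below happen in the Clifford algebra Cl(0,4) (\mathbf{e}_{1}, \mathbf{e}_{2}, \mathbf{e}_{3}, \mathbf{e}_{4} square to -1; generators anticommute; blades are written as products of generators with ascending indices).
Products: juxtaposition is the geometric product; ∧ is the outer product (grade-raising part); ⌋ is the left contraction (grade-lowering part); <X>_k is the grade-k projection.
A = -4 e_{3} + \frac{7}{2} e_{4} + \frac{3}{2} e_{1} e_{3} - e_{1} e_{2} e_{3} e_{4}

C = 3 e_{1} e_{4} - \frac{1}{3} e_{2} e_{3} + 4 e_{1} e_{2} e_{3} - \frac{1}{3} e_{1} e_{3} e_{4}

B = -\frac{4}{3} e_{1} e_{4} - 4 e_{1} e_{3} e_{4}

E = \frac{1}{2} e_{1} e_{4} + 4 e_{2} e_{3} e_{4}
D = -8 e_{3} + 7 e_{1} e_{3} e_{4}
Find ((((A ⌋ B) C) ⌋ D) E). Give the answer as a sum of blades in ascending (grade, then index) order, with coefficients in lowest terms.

step 1: -\frac{14}{3} e_{1} + 6 e_{4} + 14 e_{1} e_{3} + 16 e_{1} e_{4}
step 2: -48 + 18 e_{1} + 56 e_{2} - \frac{16}{3} e_{3} + \frac{56}{3} e_{4} - \frac{14}{3} e_{1} e_{2} + 2 e_{1} e_{3} + \frac{56}{3} e_{2} e_{3} + \frac{364}{9} e_{3} e_{4} + \frac{14}{9} e_{1} e_{2} e_{3} + 62 e_{2} e_{3} e_{4} - \frac{88}{3} e_{1} e_{2} e_{3} e_{4}
step 3: -\frac{128}{3} - \frac{2548}{9} e_{1} + 384 e_{3} - 14 e_{4} - \frac{392}{3} e_{1} e_{3} - \frac{112}{3} e_{1} e_{4} - 126 e_{3} e_{4} - 336 e_{1} e_{3} e_{4}
step 4: \frac{56}{3} - 7 e_{1} + 504 e_{2} - 168 e_{3} + \frac{1274}{9} e_{4} + 1344 e_{1} e_{2} + 63 e_{1} e_{3} - \frac{64}{3} e_{1} e_{4} + 56 e_{2} e_{3} + 1536 e_{2} e_{4} - \frac{196}{3} e_{3} e_{4} + \frac{448}{3} e_{1} e_{2} e_{3} - \frac{1568}{3} e_{1} e_{2} e_{4} - 192 e_{1} e_{3} e_{4} - \frac{512}{3} e_{2} e_{3} e_{4} - \frac{10192}{9} e_{1} e_{2} e_{3} e_{4}
Answer: \frac{56}{3} - 7 e_{1} + 504 e_{2} - 168 e_{3} + \frac{1274}{9} e_{4} + 1344 e_{1} e_{2} + 63 e_{1} e_{3} - \frac{64}{3} e_{1} e_{4} + 56 e_{2} e_{3} + 1536 e_{2} e_{4} - \frac{196}{3} e_{3} e_{4} + \frac{448}{3} e_{1} e_{2} e_{3} - \frac{1568}{3} e_{1} e_{2} e_{4} - 192 e_{1} e_{3} e_{4} - \frac{512}{3} e_{2} e_{3} e_{4} - \frac{10192}{9} e_{1} e_{2} e_{3} e_{4}


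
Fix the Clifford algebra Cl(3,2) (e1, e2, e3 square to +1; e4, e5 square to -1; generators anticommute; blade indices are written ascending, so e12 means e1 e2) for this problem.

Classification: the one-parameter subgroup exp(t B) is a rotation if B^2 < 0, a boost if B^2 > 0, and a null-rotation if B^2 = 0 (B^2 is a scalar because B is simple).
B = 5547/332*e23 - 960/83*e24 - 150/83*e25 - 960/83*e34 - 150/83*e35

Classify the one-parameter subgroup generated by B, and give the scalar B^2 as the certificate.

B^2 term by term: the squares give (5547/332)^2*(e23)^2 + (-960/83)^2*(e24)^2 + (-150/83)^2*(e25)^2 + (-960/83)^2*(e34)^2 + (-150/83)^2*(e35)^2 = 30769209/110224*(-1) + 921600/6889*(+1) + 22500/6889*(+1) + 921600/6889*(+1) + 22500/6889*(+1) = -81/16 (each basis 2-blade squares to minus the product of its generators' squares); cross terms between blades sharing an index anticommute and cancel; the commuting (index-disjoint) pairs give grade-4 terms 2*c*c'*(blade product), which cancel blade by blade — e2345: -288000/6889 + 288000/6889 = 0 — confirming B is simple. So B^2 = -81/16.
Answer: rotation, certificate B^2 = -81/16. The class reads off the invariant scalar -81/16 directly.


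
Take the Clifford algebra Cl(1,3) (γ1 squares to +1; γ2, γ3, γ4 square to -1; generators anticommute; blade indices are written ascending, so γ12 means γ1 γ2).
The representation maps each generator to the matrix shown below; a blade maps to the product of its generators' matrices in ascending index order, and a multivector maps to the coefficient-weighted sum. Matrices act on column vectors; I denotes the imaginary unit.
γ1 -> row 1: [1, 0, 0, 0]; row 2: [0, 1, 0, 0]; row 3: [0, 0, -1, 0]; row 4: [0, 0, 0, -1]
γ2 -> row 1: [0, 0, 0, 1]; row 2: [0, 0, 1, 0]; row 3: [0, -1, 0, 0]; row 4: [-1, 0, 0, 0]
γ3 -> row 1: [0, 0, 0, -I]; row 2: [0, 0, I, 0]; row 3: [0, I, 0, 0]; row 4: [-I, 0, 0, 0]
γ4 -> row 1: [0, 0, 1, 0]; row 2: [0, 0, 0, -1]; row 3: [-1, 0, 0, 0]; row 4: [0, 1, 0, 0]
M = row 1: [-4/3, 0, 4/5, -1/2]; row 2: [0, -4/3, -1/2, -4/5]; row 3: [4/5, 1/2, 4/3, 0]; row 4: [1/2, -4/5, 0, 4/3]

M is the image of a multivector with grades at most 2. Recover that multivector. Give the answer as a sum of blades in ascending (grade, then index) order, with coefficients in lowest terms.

Method: the blade images are trace-orthogonal — tr(rho(e_A) rho(e_B)^-1) = 4 if A = B and 0 otherwise — and rho(e_A)^-1 = (e_A)^2 * rho(e_A) with (e_A)^2 = +1 or -1, so the coefficient of e_A in the preimage is (e_A)^2 * tr(M rho(e_A))/4.
Nonzero projections over blades of grade <= 2: γ1: (γ1)^2 = +1, tr(M rho(γ1)) = -16/3, coefficient -4/3; γ2: (γ2)^2 = -1, tr(M rho(γ2)) = 2, coefficient -1/2; γ14: (γ14)^2 = +1, tr(M rho(γ14)) = 16/5, coefficient 4/5. Every other blade of grade <= 2 projects to 0.
Answer: -4/3*γ1 - 1/2*γ2 + 4/5*γ14


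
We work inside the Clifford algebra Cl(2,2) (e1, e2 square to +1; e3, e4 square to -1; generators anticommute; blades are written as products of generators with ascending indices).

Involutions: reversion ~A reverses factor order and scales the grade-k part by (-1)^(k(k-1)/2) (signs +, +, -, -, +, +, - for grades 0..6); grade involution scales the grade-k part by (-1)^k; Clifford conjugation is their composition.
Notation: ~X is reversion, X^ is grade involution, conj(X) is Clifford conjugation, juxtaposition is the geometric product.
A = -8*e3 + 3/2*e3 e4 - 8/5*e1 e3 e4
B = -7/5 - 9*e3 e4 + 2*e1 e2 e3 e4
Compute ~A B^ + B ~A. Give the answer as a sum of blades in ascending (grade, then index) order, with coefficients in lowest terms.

first term: -27/2 + 72/5*e1 - 16/5*e2 + 56/5*e3 - 72*e4 + 3*e1 e2 + 21/10*e3 e4 + 16*e1 e2 e4 - 56/25*e1 e3 e4
second term: -27/2 + 72/5*e1 + 16/5*e2 + 56/5*e3 + 72*e4 + 3*e1 e2 + 21/10*e3 e4 - 16*e1 e2 e4 - 56/25*e1 e3 e4
Answer: -27 + 144/5*e1 + 112/5*e3 + 6*e1 e2 + 21/5*e3 e4 - 112/25*e1 e3 e4


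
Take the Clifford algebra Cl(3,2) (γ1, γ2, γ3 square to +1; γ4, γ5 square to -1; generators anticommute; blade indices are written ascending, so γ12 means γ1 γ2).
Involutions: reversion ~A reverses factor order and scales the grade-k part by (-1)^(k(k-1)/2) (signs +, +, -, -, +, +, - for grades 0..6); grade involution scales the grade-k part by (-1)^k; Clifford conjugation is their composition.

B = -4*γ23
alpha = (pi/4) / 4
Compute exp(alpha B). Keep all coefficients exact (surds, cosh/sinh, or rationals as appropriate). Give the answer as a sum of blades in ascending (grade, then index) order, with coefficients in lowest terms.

B^2 = (-4)^2*(γ23)^2 = 16*(-1) = -16 (a basis 2-blade squares to minus the product of its generators' squares).
B^2 = -16 — the negative square puts this in the circular regime; l = 4, alpha*l = pi/4, so exp(alpha B) = cos(pi/4) + (sin(pi/4)/4)*B = sqrt(2)/2 + (sqrt(2)/8)*B.
Answer: sqrt(2)/2 - sqrt(2)/2*γ23


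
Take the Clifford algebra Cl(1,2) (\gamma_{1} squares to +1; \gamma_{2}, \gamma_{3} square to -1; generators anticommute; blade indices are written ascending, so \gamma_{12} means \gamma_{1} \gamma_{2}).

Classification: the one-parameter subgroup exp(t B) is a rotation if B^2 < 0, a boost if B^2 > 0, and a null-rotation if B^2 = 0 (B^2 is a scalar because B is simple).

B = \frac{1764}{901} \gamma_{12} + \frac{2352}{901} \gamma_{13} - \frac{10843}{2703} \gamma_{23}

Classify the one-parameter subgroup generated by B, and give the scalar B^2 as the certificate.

B^2 term by term: the squares give (\frac{1764}{901})^2*(\gamma_{12})^2 + (\frac{2352}{901})^2*(\gamma_{13})^2 + (-\frac{10843}{2703})^2*(\gamma_{23})^2 = \frac{3111696}{811801}*(+1) + \frac{5531904}{811801}*(+1) + \frac{117570649}{7306209}*(-1) = -\frac{49}{9} (each basis 2-blade squares to minus the product of its generators' squares); cross terms between blades sharing an index anticommute and cancel. So B^2 = -\frac{49}{9}.
Answer: rotation, certificate B^2 = -\frac{49}{9}. The invariant at work: B^2 = -\frac{49}{9} is unchanged by conjugation, hence its sign classifies the subgroup whatever basis B is written in.


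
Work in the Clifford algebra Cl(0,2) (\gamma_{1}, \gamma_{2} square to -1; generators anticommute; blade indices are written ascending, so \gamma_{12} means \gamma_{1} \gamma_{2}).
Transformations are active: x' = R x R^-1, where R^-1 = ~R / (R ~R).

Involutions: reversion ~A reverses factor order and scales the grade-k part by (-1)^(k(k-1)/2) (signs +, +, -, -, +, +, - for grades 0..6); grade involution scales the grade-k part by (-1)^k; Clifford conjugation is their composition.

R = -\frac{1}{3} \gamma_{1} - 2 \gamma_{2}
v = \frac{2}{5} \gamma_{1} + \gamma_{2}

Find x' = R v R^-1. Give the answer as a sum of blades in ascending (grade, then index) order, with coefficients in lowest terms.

~R = -\frac{1}{3} \gamma_{1} - 2 \gamma_{2}, and R ~R = -\frac{37}{9}, so R^-1 = ~R / (-\frac{37}{9}).
R v = \frac{32}{15} + \frac{7}{15} \gamma_{12}
Answer: -\frac{2}{37} \gamma_{1} + \frac{199}{185} \gamma_{2}


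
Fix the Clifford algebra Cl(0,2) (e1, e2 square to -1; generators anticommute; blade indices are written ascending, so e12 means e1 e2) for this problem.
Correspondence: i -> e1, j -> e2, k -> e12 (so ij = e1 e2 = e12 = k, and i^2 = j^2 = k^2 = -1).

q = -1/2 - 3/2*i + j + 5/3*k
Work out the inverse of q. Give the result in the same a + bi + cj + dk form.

In blades: q = -1/2 - 3/2*e1 + e2 + 5/3*e12.
With qbar = -1/2 + 3/2*e1 - e2 - 5/3*e12 (scalar fixed, mapped units negated), q qbar = 113/18 (the sum of squared coefficients), so q^-1 = qbar / (113/18) = -9/113 + 27/113*e1 - 18/113*e2 - 30/113*e12; translating back:
Answer: -9/113 + 27/113*i - 18/113*j - 30/113*k


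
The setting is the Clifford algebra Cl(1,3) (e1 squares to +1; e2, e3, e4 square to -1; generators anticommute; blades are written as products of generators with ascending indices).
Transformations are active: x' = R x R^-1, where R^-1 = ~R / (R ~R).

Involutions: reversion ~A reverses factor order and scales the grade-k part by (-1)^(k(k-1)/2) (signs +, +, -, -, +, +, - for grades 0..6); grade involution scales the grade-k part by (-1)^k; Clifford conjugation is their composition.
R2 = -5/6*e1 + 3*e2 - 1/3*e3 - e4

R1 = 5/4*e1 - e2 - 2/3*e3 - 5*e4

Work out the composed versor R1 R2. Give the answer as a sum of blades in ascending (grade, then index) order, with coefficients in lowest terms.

Distribute over the terms of R1 (each basis-blade product reordered to ascending indices, repeated generators contracted through their squares):
(5/4*e1) R2 = -25/24 + 15/4*e1 e2 - 5/12*e1 e3 - 5/4*e1 e4
(-e2) R2 = 3 - 5/6*e1 e2 + 1/3*e2 e3 + e2 e4
(-2/3*e3) R2 = -2/9 - 5/9*e1 e3 + 2*e2 e3 + 2/3*e3 e4
(-5*e4) R2 = -5 - 25/6*e1 e4 + 15*e2 e4 - 5/3*e3 e4
Summing the partial products and collecting blades:
Answer: -235/72 + 35/12*e1 e2 - 35/36*e1 e3 - 65/12*e1 e4 + 7/3*e2 e3 + 16*e2 e4 - e3 e4


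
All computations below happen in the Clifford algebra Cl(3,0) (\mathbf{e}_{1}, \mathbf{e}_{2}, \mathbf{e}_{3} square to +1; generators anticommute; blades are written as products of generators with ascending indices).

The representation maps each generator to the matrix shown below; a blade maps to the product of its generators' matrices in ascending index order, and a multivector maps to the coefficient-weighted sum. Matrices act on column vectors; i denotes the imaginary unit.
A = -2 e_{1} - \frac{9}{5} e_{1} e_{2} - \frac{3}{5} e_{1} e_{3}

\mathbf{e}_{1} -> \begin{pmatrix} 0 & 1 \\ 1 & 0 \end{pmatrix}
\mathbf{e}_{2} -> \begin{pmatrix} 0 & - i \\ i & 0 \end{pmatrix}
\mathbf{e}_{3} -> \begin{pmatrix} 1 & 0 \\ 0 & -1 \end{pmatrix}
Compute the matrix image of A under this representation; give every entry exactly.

Bivector images (products of the table entries): rho(e_{1} e_{2}) = rho(\mathbf{e}_{1})rho(\mathbf{e}_{2}) = \begin{pmatrix} i & 0 \\ 0 & - i \end{pmatrix}; rho(e_{1} e_{3}) = rho(\mathbf{e}_{1})rho(\mathbf{e}_{3}) = \begin{pmatrix} 0 & -1 \\ 1 & 0 \end{pmatrix}.
M = (-2)*rho(e_{1}) + (-\frac{9}{5})*rho(e_{1} e_{2}) + (-\frac{3}{5})*rho(e_{1} e_{3}), summed entrywise:
Answer: \begin{pmatrix} - \frac{9 i}{5} & - \frac{7}{5} \\ - \frac{13}{5} & \frac{9 i}{5} \end{pmatrix}


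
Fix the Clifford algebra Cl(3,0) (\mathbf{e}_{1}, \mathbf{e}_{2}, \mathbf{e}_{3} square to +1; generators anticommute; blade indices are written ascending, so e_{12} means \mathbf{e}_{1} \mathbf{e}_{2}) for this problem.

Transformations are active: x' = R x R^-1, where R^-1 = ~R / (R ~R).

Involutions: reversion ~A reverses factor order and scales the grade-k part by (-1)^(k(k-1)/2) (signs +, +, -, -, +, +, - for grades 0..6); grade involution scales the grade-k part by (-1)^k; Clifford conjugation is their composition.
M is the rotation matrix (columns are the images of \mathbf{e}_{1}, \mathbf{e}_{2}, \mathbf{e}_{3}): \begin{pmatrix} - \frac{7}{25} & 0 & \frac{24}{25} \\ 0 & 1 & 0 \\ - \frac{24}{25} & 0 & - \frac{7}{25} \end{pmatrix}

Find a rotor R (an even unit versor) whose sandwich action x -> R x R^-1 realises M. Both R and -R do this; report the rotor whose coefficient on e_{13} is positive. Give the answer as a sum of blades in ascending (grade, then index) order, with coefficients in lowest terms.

Method: write R = a + b12*e_{12} + b13*e_{13} + b23*e_{23} with a^2 + b12^2 + b13^2 + b23^2 = 1 (so R^-1 = ~R). Expanding the columns R e_j ~R gives tr M = 4a^2 - 1 and, from the antisymmetric part, M21 - M12 = -4a*b12, M13 - M31 = 4a*b13, M32 - M23 = -4a*b23.
Here tr M = \frac{11}{25}, so a^2 = (1 + tr M)/4 = \frac{9}{25} and a = ±\frac{3}{5}. Taking a = \frac{3}{5}: M21 - M12 = 0, M13 - M31 = \frac{48}{25}, M32 - M23 = 0, giving b12 = 0, b13 = \frac{4}{5}, b23 = 0, i.e. R = \frac{3}{5} + \frac{4}{5} e_{13}.
Its e_{13} coefficient is already positive.
Answer: \frac{3}{5} + \frac{4}{5} e_{13}. Uniqueness: Spin(3) -> SO(3) maps R and -R to the same rotation of trace \frac{11}{25}; fixing the sign of the e_{13} coefficient removes the ambiguity.


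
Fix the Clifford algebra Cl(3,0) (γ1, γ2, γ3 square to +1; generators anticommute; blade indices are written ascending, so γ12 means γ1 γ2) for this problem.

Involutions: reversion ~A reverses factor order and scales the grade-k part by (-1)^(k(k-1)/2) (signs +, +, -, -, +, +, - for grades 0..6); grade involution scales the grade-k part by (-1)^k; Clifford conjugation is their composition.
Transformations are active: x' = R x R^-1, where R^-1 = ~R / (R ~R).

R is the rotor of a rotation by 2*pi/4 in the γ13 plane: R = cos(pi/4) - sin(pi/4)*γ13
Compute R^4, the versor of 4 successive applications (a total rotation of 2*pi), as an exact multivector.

Rotor phase runs at HALF the rotation angle; powers of one rotor simply add phase, so after 4 steps in γ13 the phase is 4*pi/4 = pi and R^4 = cos(pi) - sin(pi)*γ13.
cos(pi) = -1 and sin(pi) = 0, so R^4 = -1. The total rotation 2*pi is 1 full turn, so every vector returns to itself, yet the rotor is -1, on the OTHER sheet of the double cover (an odd number of 2*pi turns).
Answer: -1


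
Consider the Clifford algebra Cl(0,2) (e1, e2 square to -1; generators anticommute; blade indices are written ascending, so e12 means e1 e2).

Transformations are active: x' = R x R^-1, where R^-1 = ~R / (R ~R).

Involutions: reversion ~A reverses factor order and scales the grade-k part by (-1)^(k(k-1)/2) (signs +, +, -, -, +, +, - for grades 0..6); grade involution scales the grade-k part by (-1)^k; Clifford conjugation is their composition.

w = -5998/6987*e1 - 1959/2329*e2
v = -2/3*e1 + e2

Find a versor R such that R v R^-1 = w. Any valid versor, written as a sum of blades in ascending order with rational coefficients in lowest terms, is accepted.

Take R = v + w = -3552/2329*e1 + 370/2329*e2. Because q(v) = q(w) = -13/9, conjugation by R sends v exactly to w.
Answer: -3552/2329*e1 + 370/2329*e2


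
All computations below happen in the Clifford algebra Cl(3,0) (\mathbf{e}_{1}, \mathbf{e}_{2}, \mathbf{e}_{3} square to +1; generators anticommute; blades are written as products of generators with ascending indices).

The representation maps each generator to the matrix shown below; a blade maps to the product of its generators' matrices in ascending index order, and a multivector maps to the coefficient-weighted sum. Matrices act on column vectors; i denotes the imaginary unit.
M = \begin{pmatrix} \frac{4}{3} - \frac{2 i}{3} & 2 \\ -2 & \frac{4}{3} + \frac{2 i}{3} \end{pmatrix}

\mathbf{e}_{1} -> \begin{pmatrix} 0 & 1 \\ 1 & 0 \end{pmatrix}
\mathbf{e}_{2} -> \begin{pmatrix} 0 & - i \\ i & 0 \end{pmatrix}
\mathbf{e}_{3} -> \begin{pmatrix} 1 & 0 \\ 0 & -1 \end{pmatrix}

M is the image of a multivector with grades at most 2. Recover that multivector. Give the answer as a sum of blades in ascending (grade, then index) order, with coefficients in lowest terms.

Method: 1, rho(e_{1}), rho(e_{2}), rho(e_{3}) form a trace-orthogonal basis of the 2x2 complex matrices (tr(X Y) = 2 if X = Y, else 0), so M = m0*1 + m1*rho(e_{1}) + m2*rho(e_{2}) + m3*rho(e_{3}) with m0 = tr(M)/2 = \frac{4}{3}, m1 = tr(M rho(e_{1}))/2 = 0, m2 = tr(M rho(e_{2}))/2 = 2 i, m3 = tr(M rho(e_{3}))/2 = - \frac{2 i}{3}.
Multiplying table entries, the bivector images are rho(e_{1} e_{2}) = i*rho(e_{3}), rho(e_{1} e_{3}) = -i*rho(e_{2}), rho(e_{2} e_{3}) = i*rho(e_{1}); with real blade coefficients the real parts of m0..m3 are the coefficients of 1, e_{1}, e_{2}, e_{3} and the imaginary parts give the bivectors (e_{2} e_{3}: Im m1, e_{1} e_{3}: -Im m2, e_{1} e_{2}: Im m3).
Answer: \frac{4}{3} - \frac{2}{3} e_{1} e_{2} - 2 e_{1} e_{3}


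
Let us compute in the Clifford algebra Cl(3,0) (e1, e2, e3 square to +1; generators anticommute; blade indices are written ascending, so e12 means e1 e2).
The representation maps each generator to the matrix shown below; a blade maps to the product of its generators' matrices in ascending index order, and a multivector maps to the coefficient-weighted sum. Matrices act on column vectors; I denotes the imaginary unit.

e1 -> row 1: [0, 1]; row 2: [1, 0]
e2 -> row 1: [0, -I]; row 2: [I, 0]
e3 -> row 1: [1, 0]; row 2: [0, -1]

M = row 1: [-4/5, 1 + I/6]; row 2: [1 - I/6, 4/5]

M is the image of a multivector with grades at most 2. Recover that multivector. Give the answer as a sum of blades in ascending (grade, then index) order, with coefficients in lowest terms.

Method: 1, rho(e1), rho(e2), rho(e3) form a trace-orthogonal basis of the 2x2 complex matrices (tr(X Y) = 2 if X = Y, else 0), so M = m0*1 + m1*rho(e1) + m2*rho(e2) + m3*rho(e3) with m0 = tr(M)/2 = 0, m1 = tr(M rho(e1))/2 = 1, m2 = tr(M rho(e2))/2 = -1/6, m3 = tr(M rho(e3))/2 = -4/5.
Multiplying table entries, the bivector images are rho(e12) = I*rho(e3), rho(e13) = -I*rho(e2), rho(e23) = I*rho(e1); with real blade coefficients the real parts of m0..m3 are the coefficients of 1, e1, e2, e3 and the imaginary parts give the bivectors (e23: Im m1, e13: -Im m2, e12: Im m3).
Answer: e1 - 1/6*e2 - 4/5*e3


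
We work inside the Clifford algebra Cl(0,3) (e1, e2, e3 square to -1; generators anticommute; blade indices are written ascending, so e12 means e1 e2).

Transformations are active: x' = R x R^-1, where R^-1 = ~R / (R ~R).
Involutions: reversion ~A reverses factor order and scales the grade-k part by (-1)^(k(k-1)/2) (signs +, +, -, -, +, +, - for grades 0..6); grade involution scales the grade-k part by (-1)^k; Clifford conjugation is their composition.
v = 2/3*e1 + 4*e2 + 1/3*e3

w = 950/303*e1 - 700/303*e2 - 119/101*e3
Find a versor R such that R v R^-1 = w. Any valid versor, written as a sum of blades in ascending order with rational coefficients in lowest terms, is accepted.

Here q(v) = q(w) = -149/9; the classical choice R = v + w = 384/101*e1 + 512/303*e2 - 256/303*e3 then realises v -> w under the sandwich.
Answer: 384/101*e1 + 512/303*e2 - 256/303*e3


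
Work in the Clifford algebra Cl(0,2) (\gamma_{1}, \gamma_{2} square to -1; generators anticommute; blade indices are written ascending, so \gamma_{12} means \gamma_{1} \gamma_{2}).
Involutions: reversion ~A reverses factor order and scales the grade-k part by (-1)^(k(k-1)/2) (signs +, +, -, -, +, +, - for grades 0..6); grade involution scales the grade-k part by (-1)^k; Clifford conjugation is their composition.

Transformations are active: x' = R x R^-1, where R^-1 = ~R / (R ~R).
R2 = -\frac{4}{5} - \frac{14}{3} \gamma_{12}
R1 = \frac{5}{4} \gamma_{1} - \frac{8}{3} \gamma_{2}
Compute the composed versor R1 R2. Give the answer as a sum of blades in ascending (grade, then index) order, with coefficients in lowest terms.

Distribute over the terms of R1 (each basis-blade product reordered to ascending indices, repeated generators contracted through their squares):
(\frac{5}{4} \gamma_{1}) R2 = -\gamma_{1} + \frac{35}{6} \gamma_{2}
(-\frac{8}{3} \gamma_{2}) R2 = \frac{112}{9} \gamma_{1} + \frac{32}{15} \gamma_{2}
Summing the partial products and collecting blades:
Answer: \frac{103}{9} \gamma_{1} + \frac{239}{30} \gamma_{2}


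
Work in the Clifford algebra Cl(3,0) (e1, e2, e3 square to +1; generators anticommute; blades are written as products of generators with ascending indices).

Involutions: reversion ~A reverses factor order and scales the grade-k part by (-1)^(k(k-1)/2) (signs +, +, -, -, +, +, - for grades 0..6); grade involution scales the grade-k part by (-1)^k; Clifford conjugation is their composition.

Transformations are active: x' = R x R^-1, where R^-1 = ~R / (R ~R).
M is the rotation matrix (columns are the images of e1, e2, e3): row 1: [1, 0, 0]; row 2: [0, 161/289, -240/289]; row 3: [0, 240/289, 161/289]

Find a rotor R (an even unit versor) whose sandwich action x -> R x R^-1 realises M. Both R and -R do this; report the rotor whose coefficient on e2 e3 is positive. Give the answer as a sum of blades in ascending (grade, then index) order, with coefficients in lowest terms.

Method: write R = a + b12*e1 e2 + b13*e1 e3 + b23*e2 e3 with a^2 + b12^2 + b13^2 + b23^2 = 1 (so R^-1 = ~R). Expanding the columns R e_j ~R gives tr M = 4a^2 - 1 and, from the antisymmetric part, M21 - M12 = -4a*b12, M13 - M31 = 4a*b13, M32 - M23 = -4a*b23.
Here tr M = 611/289, so a^2 = (1 + tr M)/4 = 225/289 and a = ±15/17. Taking a = 15/17: M21 - M12 = 0, M13 - M31 = 0, M32 - M23 = 480/289, giving b12 = 0, b13 = 0, b23 = -8/17, i.e. R = 15/17 - 8/17*e2 e3.
Its e2 e3 coefficient is negative, so report the other preimage -R.
Answer: -15/17 + 8/17*e2 e3. Key observation: the double cover Spin(3) -> SO(3) sends R and -R to the same matrix (trace 611/289 here), so the stated sign of the e2 e3 coefficient is what selects one sheet.


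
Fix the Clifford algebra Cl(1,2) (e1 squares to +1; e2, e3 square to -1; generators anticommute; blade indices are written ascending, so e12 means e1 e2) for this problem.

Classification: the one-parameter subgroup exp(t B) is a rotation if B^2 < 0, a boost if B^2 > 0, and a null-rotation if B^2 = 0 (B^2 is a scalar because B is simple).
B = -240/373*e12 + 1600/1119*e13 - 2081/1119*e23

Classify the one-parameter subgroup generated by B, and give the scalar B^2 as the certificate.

B^2 term by term: the squares give (-240/373)^2*(e12)^2 + (1600/1119)^2*(e13)^2 + (-2081/1119)^2*(e23)^2 = 57600/139129*(+1) + 2560000/1252161*(+1) + 4330561/1252161*(-1) = -1 (each basis 2-blade squares to minus the product of its generators' squares); cross terms between blades sharing an index anticommute and cancel. So B^2 = -1.
Answer: rotation, certificate B^2 = -1. The invariant at work: B^2 = -1 is unchanged by conjugation, hence its sign classifies the subgroup whatever basis B is written in.
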